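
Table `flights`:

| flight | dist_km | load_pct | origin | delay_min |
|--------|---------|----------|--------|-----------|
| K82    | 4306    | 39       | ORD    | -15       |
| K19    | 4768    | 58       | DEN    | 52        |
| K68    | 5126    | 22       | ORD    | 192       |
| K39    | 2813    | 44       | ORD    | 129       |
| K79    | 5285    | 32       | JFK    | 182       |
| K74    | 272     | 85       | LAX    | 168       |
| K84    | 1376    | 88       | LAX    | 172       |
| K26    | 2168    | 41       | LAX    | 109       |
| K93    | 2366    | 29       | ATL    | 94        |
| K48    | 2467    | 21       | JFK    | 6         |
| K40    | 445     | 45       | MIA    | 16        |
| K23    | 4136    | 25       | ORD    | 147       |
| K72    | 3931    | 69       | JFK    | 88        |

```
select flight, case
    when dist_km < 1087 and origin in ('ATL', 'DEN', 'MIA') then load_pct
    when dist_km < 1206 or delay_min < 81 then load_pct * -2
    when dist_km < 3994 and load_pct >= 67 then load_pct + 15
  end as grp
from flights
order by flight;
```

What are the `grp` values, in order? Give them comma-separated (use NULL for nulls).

-116, NULL, NULL, NULL, 45, -42, NULL, 84, -170, NULL, -78, 103, NULL

flight=K19: dist_km < 1206 or delay_min < 81 → -116
flight=K23: (no match → NULL) → NULL
flight=K26: (no match → NULL) → NULL
flight=K39: (no match → NULL) → NULL
flight=K40: dist_km < 1087 and origin in ('ATL', 'DEN', 'MIA') → 45
flight=K48: dist_km < 1206 or delay_min < 81 → -42
flight=K68: (no match → NULL) → NULL
flight=K72: dist_km < 3994 and load_pct >= 67 → 84
flight=K74: dist_km < 1206 or delay_min < 81 → -170
flight=K79: (no match → NULL) → NULL
flight=K82: dist_km < 1206 or delay_min < 81 → -78
flight=K84: dist_km < 3994 and load_pct >= 67 → 103
flight=K93: (no match → NULL) → NULL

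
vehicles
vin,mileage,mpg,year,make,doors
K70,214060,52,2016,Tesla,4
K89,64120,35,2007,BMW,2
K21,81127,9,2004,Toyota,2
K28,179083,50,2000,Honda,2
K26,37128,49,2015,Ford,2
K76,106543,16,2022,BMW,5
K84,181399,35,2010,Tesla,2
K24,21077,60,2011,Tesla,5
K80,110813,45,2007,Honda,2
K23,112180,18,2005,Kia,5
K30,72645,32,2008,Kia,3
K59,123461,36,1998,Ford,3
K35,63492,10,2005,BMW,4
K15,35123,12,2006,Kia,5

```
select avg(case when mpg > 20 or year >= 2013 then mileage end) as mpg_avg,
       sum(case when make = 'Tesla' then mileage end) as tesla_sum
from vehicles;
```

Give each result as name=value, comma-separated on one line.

[mpg_avg: mpg > 20 or year >= 2013]
vin=K70: ✓ → 214060
vin=K89: ✓ → 64120
vin=K21: ✗
vin=K28: ✓ → 179083
vin=K26: ✓ → 37128
vin=K76: ✓ → 106543
vin=K84: ✓ → 181399
vin=K24: ✓ → 21077
vin=K80: ✓ → 110813
vin=K23: ✗
vin=K30: ✓ → 72645
vin=K59: ✓ → 123461
vin=K35: ✗
vin=K15: ✗
mpg_avg = (214060 + 64120 + 179083 + 37128 + 106543 + 181399 + 21077 + 110813 + 72645 + 123461) / 10 = 111032.9
—
[tesla_sum: make = 'Tesla']
vin=K70: ✓ → 214060
vin=K89: ✗
vin=K21: ✗
vin=K28: ✗
vin=K26: ✗
vin=K76: ✗
vin=K84: ✓ → 181399
vin=K24: ✓ → 21077
vin=K80: ✗
vin=K23: ✗
vin=K30: ✗
vin=K59: ✗
vin=K35: ✗
vin=K15: ✗
tesla_sum = 214060 + 181399 + 21077 = 416536

mpg_avg=111032.9, tesla_sum=416536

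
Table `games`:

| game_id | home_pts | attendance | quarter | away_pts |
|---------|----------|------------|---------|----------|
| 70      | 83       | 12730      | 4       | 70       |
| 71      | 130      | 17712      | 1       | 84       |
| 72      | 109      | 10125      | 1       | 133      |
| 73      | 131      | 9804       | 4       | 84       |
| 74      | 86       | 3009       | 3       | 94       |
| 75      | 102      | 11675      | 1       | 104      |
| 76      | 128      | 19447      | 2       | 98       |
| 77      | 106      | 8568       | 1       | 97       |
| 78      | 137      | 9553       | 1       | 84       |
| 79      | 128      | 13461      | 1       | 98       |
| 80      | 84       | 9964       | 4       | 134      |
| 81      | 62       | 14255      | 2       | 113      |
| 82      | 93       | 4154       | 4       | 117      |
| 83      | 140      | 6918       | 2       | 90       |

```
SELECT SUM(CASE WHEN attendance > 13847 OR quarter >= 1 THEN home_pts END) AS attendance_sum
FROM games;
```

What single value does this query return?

1519

game_id=70: ✓ → 83
game_id=71: ✓ → 130
game_id=72: ✓ → 109
game_id=73: ✓ → 131
game_id=74: ✓ → 86
game_id=75: ✓ → 102
game_id=76: ✓ → 128
game_id=77: ✓ → 106
game_id=78: ✓ → 137
game_id=79: ✓ → 128
game_id=80: ✓ → 84
game_id=81: ✓ → 62
game_id=82: ✓ → 93
game_id=83: ✓ → 140
attendance_sum = 83 + 130 + 109 + 131 + 86 + 102 + 128 + 106 + 137 + 128 + 84 + 62 + 93 + 140 = 1519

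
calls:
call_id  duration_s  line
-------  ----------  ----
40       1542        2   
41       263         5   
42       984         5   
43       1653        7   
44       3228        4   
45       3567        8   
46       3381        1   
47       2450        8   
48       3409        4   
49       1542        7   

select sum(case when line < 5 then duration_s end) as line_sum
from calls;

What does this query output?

call_id=40: ✓ → 1542
call_id=41: ✗
call_id=42: ✗
call_id=43: ✗
call_id=44: ✓ → 3228
call_id=45: ✗
call_id=46: ✓ → 3381
call_id=47: ✗
call_id=48: ✓ → 3409
call_id=49: ✗
line_sum = 1542 + 3228 + 3381 + 3409 = 11560

11560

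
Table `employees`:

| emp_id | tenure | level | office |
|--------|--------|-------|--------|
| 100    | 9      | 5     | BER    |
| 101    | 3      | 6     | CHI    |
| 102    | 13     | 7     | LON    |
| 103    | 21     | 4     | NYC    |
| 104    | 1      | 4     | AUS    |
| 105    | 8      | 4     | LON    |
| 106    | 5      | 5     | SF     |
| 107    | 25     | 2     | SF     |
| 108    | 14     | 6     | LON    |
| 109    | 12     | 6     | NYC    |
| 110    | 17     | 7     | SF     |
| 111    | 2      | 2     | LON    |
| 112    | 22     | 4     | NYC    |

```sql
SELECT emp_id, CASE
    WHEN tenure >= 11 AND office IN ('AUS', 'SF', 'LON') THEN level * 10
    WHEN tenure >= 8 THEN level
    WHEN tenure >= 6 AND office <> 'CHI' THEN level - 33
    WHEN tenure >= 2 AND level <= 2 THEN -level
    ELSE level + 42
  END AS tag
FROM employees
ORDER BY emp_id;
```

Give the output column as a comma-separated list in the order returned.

emp_id=100: tenure >= 8 → 5
emp_id=101: ELSE → 48
emp_id=102: tenure >= 11 AND office IN ('AUS', 'SF', 'LON') → 70
emp_id=103: tenure >= 8 → 4
emp_id=104: ELSE → 46
emp_id=105: tenure >= 8 → 4
emp_id=106: ELSE → 47
emp_id=107: tenure >= 11 AND office IN ('AUS', 'SF', 'LON') → 20
emp_id=108: tenure >= 11 AND office IN ('AUS', 'SF', 'LON') → 60
emp_id=109: tenure >= 8 → 6
emp_id=110: tenure >= 11 AND office IN ('AUS', 'SF', 'LON') → 70
emp_id=111: tenure >= 2 AND level <= 2 → -2
emp_id=112: tenure >= 8 → 4

5, 48, 70, 4, 46, 4, 47, 20, 60, 6, 70, -2, 4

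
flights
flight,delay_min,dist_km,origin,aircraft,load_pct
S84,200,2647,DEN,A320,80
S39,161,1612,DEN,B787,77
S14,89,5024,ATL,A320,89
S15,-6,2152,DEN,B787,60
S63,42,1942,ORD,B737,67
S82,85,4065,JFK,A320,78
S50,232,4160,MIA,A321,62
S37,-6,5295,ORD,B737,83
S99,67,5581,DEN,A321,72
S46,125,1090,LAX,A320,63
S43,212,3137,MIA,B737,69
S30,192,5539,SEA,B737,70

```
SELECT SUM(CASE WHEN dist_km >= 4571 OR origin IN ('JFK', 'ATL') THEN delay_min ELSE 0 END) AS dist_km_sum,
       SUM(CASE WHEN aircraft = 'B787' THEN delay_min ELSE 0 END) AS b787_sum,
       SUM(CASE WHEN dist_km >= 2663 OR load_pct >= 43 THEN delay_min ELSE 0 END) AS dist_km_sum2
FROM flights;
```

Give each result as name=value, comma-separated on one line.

dist_km_sum=427, b787_sum=155, dist_km_sum2=1393

[dist_km_sum: dist_km >= 4571 OR origin IN ('JFK', 'ATL')]
flight=S84: ✗
flight=S39: ✗
flight=S14: ✓ → 89
flight=S15: ✗
flight=S63: ✗
flight=S82: ✓ → 85
flight=S50: ✗
flight=S37: ✓ → -6
flight=S99: ✓ → 67
flight=S46: ✗
flight=S43: ✗
flight=S30: ✓ → 192
dist_km_sum = 89 + 85 + -6 + 67 + 192 = 427
—
[b787_sum: aircraft = 'B787']
flight=S84: ✗
flight=S39: ✓ → 161
flight=S14: ✗
flight=S15: ✓ → -6
flight=S63: ✗
flight=S82: ✗
flight=S50: ✗
flight=S37: ✗
flight=S99: ✗
flight=S46: ✗
flight=S43: ✗
flight=S30: ✗
b787_sum = 161 + -6 = 155
—
[dist_km_sum2: dist_km >= 2663 OR load_pct >= 43]
flight=S84: ✓ → 200
flight=S39: ✓ → 161
flight=S14: ✓ → 89
flight=S15: ✓ → -6
flight=S63: ✓ → 42
flight=S82: ✓ → 85
flight=S50: ✓ → 232
flight=S37: ✓ → -6
flight=S99: ✓ → 67
flight=S46: ✓ → 125
flight=S43: ✓ → 212
flight=S30: ✓ → 192
dist_km_sum2 = 200 + 161 + 89 + -6 + 42 + 85 + 232 + -6 + 67 + 125 + 212 + 192 = 1393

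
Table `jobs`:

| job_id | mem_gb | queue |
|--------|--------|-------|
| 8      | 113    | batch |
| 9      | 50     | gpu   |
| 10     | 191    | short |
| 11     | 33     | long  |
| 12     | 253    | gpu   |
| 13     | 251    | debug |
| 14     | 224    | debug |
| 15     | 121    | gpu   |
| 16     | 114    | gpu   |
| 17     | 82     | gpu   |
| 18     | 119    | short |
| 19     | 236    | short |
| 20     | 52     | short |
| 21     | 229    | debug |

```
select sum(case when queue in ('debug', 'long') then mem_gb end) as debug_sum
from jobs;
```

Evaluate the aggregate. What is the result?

job_id=8: ✗
job_id=9: ✗
job_id=10: ✗
job_id=11: ✓ → 33
job_id=12: ✗
job_id=13: ✓ → 251
job_id=14: ✓ → 224
job_id=15: ✗
job_id=16: ✗
job_id=17: ✗
job_id=18: ✗
job_id=19: ✗
job_id=20: ✗
job_id=21: ✓ → 229
debug_sum = 33 + 251 + 224 + 229 = 737

737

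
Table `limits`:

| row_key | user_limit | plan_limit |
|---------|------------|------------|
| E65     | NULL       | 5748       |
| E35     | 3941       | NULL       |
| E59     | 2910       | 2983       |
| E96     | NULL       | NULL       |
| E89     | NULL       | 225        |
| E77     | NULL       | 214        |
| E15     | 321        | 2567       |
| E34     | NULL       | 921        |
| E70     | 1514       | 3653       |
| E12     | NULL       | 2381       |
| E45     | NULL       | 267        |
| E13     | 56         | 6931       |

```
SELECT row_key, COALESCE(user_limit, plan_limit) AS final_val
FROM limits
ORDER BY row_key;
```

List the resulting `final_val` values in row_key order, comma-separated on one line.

2381, 56, 321, 921, 3941, 267, 2910, 5748, 1514, 214, 225, NULL

row_key=E12: user_limit=NULL, plan_limit=2381 → 2381
row_key=E13: user_limit=56 → 56
row_key=E15: user_limit=321 → 321
row_key=E34: user_limit=NULL, plan_limit=921 → 921
row_key=E35: user_limit=3941 → 3941
row_key=E45: user_limit=NULL, plan_limit=267 → 267
row_key=E59: user_limit=2910 → 2910
row_key=E65: user_limit=NULL, plan_limit=5748 → 5748
row_key=E70: user_limit=1514 → 1514
row_key=E77: user_limit=NULL, plan_limit=214 → 214
row_key=E89: user_limit=NULL, plan_limit=225 → 225
row_key=E96: user_limit=NULL, plan_limit=NULL (all NULL) → NULL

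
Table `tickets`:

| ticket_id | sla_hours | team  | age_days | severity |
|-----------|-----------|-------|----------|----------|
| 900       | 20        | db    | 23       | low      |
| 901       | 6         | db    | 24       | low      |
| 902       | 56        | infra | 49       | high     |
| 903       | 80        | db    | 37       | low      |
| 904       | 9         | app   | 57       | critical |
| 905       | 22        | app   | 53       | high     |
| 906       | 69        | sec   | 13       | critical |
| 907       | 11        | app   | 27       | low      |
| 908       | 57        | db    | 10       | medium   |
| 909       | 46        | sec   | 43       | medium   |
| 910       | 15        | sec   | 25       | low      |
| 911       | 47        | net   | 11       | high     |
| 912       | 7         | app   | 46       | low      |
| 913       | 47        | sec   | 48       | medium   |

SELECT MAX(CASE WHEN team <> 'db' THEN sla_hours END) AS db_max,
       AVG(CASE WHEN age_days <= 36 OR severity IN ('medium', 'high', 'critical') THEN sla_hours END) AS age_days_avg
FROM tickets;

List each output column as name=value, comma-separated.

db_max=69, age_days_avg=33.75

[db_max: team <> 'db']
ticket_id=900: ✗
ticket_id=901: ✗
ticket_id=902: ✓ → 56
ticket_id=903: ✗
ticket_id=904: ✓ → 9
ticket_id=905: ✓ → 22
ticket_id=906: ✓ → 69
ticket_id=907: ✓ → 11
ticket_id=908: ✗
ticket_id=909: ✓ → 46
ticket_id=910: ✓ → 15
ticket_id=911: ✓ → 47
ticket_id=912: ✓ → 7
ticket_id=913: ✓ → 47
db_max = MAX(56, 9, 22, 69, 11, 46, 15, 47, 7, 47) = 69
—
[age_days_avg: age_days <= 36 OR severity IN ('medium', 'high', 'critical')]
ticket_id=900: ✓ → 20
ticket_id=901: ✓ → 6
ticket_id=902: ✓ → 56
ticket_id=903: ✗
ticket_id=904: ✓ → 9
ticket_id=905: ✓ → 22
ticket_id=906: ✓ → 69
ticket_id=907: ✓ → 11
ticket_id=908: ✓ → 57
ticket_id=909: ✓ → 46
ticket_id=910: ✓ → 15
ticket_id=911: ✓ → 47
ticket_id=912: ✗
ticket_id=913: ✓ → 47
age_days_avg = (20 + 6 + 56 + 9 + 22 + 69 + 11 + 57 + 46 + 15 + 47 + 47) / 12 = 33.75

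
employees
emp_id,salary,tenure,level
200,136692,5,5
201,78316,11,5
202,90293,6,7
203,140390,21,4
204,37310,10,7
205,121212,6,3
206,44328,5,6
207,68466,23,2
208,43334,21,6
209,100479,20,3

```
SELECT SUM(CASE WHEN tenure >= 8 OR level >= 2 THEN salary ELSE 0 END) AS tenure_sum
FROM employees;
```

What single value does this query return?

860820

emp_id=200: ✓ → 136692
emp_id=201: ✓ → 78316
emp_id=202: ✓ → 90293
emp_id=203: ✓ → 140390
emp_id=204: ✓ → 37310
emp_id=205: ✓ → 121212
emp_id=206: ✓ → 44328
emp_id=207: ✓ → 68466
emp_id=208: ✓ → 43334
emp_id=209: ✓ → 100479
tenure_sum = 136692 + 78316 + 90293 + 140390 + 37310 + 121212 + 44328 + 68466 + 43334 + 100479 = 860820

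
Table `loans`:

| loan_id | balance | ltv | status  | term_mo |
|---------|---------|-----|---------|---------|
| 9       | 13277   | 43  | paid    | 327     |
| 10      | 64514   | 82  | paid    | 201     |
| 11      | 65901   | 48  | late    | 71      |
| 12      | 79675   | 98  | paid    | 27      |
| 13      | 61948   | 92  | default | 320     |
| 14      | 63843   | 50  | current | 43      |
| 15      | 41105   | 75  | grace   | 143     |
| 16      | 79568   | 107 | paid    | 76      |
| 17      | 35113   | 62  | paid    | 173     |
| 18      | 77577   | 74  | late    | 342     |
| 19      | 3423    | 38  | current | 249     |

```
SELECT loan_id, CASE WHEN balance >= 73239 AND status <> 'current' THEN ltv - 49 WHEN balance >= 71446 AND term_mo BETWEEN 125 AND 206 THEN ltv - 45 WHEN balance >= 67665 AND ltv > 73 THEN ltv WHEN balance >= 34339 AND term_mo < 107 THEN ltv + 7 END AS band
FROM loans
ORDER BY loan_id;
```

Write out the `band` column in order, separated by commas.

loan_id=9: (no match → NULL) → NULL
loan_id=10: (no match → NULL) → NULL
loan_id=11: balance >= 34339 AND term_mo < 107 → 55
loan_id=12: balance >= 73239 AND status <> 'current' → 49
loan_id=13: (no match → NULL) → NULL
loan_id=14: balance >= 34339 AND term_mo < 107 → 57
loan_id=15: (no match → NULL) → NULL
loan_id=16: balance >= 73239 AND status <> 'current' → 58
loan_id=17: (no match → NULL) → NULL
loan_id=18: balance >= 73239 AND status <> 'current' → 25
loan_id=19: (no match → NULL) → NULL

NULL, NULL, 55, 49, NULL, 57, NULL, 58, NULL, 25, NULL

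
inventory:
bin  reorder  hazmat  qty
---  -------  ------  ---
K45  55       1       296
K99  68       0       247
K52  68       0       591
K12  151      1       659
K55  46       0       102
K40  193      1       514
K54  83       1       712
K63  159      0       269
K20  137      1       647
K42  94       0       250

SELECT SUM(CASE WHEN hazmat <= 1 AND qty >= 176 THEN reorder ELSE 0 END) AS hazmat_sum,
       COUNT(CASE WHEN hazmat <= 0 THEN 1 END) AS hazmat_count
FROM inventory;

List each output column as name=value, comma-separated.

[hazmat_sum: hazmat <= 1 AND qty >= 176]
bin=K45: ✓ → 55
bin=K99: ✓ → 68
bin=K52: ✓ → 68
bin=K12: ✓ → 151
bin=K55: ✗
bin=K40: ✓ → 193
bin=K54: ✓ → 83
bin=K63: ✓ → 159
bin=K20: ✓ → 137
bin=K42: ✓ → 94
hazmat_sum = 55 + 68 + 68 + 151 + 193 + 83 + 159 + 137 + 94 = 1008
—
[hazmat_count: hazmat <= 0]
bin=K45: ✗
bin=K99: ✓ → 1
bin=K52: ✓ → 1
bin=K12: ✗
bin=K55: ✓ → 1
bin=K40: ✗
bin=K54: ✗
bin=K63: ✓ → 1
bin=K20: ✗
bin=K42: ✓ → 1
hazmat_count = COUNT(1, 1, 1, 1, 1) = 5

hazmat_sum=1008, hazmat_count=5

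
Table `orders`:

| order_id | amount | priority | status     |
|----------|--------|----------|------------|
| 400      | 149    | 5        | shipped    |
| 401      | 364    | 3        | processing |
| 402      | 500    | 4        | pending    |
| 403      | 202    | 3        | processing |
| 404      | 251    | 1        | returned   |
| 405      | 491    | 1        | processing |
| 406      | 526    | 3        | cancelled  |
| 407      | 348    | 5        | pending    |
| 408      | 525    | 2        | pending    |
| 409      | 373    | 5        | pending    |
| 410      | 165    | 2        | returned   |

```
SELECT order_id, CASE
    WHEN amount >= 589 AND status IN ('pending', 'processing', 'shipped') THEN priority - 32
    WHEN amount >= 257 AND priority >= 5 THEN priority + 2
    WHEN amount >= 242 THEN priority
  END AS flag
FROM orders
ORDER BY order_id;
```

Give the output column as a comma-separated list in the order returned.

order_id=400: (no match → NULL) → NULL
order_id=401: amount >= 242 → 3
order_id=402: amount >= 242 → 4
order_id=403: (no match → NULL) → NULL
order_id=404: amount >= 242 → 1
order_id=405: amount >= 242 → 1
order_id=406: amount >= 242 → 3
order_id=407: amount >= 257 AND priority >= 5 → 7
order_id=408: amount >= 242 → 2
order_id=409: amount >= 257 AND priority >= 5 → 7
order_id=410: (no match → NULL) → NULL

NULL, 3, 4, NULL, 1, 1, 3, 7, 2, 7, NULL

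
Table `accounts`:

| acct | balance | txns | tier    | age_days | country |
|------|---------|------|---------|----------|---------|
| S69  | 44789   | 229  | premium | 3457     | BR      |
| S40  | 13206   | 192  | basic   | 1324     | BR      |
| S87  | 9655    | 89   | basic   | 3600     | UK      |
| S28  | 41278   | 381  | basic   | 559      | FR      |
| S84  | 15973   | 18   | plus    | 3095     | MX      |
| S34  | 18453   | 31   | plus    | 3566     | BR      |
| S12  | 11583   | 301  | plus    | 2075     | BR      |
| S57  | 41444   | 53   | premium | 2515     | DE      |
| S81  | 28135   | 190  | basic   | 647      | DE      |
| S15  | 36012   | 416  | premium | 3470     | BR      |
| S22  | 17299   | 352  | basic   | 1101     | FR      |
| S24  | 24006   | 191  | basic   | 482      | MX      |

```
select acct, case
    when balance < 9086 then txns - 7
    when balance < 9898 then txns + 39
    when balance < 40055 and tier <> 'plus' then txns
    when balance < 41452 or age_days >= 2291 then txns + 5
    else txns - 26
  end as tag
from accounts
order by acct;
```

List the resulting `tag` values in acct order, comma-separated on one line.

acct=S12: balance < 41452 or age_days >= 2291 → 306
acct=S15: balance < 40055 and tier <> 'plus' → 416
acct=S22: balance < 40055 and tier <> 'plus' → 352
acct=S24: balance < 40055 and tier <> 'plus' → 191
acct=S28: balance < 41452 or age_days >= 2291 → 386
acct=S34: balance < 41452 or age_days >= 2291 → 36
acct=S40: balance < 40055 and tier <> 'plus' → 192
acct=S57: balance < 41452 or age_days >= 2291 → 58
acct=S69: balance < 41452 or age_days >= 2291 → 234
acct=S81: balance < 40055 and tier <> 'plus' → 190
acct=S84: balance < 41452 or age_days >= 2291 → 23
acct=S87: balance < 9898 → 128

306, 416, 352, 191, 386, 36, 192, 58, 234, 190, 23, 128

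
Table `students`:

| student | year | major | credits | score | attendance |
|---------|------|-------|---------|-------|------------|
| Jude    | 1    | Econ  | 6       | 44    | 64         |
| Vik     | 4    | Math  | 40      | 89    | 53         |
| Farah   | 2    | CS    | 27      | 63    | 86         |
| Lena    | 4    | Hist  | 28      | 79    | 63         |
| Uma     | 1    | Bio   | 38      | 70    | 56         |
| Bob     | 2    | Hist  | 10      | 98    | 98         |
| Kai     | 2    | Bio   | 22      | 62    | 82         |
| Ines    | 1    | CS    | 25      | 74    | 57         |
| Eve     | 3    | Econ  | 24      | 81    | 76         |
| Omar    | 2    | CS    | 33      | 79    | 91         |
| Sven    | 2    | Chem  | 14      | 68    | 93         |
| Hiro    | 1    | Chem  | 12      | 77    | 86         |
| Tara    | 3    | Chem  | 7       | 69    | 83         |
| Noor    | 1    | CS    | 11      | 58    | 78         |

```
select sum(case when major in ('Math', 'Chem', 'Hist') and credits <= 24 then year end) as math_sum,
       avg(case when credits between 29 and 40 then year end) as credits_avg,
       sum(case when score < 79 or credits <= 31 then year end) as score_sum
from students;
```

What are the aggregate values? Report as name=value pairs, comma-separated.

[math_sum: major in ('Math', 'Chem', 'Hist') and credits <= 24]
student=Jude: ✗
student=Vik: ✗
student=Farah: ✗
student=Lena: ✗
student=Uma: ✗
student=Bob: ✓ → 2
student=Kai: ✗
student=Ines: ✗
student=Eve: ✗
student=Omar: ✗
student=Sven: ✓ → 2
student=Hiro: ✓ → 1
student=Tara: ✓ → 3
student=Noor: ✗
math_sum = 2 + 2 + 1 + 3 = 8
—
[credits_avg: credits between 29 and 40]
student=Jude: ✗
student=Vik: ✓ → 4
student=Farah: ✗
student=Lena: ✗
student=Uma: ✓ → 1
student=Bob: ✗
student=Kai: ✗
student=Ines: ✗
student=Eve: ✗
student=Omar: ✓ → 2
student=Sven: ✗
student=Hiro: ✗
student=Tara: ✗
student=Noor: ✗
credits_avg = (4 + 1 + 2) / 3 = 2.3333333333
—
[score_sum: score < 79 or credits <= 31]
student=Jude: ✓ → 1
student=Vik: ✗
student=Farah: ✓ → 2
student=Lena: ✓ → 4
student=Uma: ✓ → 1
student=Bob: ✓ → 2
student=Kai: ✓ → 2
student=Ines: ✓ → 1
student=Eve: ✓ → 3
student=Omar: ✗
student=Sven: ✓ → 2
student=Hiro: ✓ → 1
student=Tara: ✓ → 3
student=Noor: ✓ → 1
score_sum = 1 + 2 + 4 + 1 + 2 + 2 + 1 + 3 + 2 + 1 + 3 + 1 = 23

math_sum=8, credits_avg=2.3333333333, score_sum=23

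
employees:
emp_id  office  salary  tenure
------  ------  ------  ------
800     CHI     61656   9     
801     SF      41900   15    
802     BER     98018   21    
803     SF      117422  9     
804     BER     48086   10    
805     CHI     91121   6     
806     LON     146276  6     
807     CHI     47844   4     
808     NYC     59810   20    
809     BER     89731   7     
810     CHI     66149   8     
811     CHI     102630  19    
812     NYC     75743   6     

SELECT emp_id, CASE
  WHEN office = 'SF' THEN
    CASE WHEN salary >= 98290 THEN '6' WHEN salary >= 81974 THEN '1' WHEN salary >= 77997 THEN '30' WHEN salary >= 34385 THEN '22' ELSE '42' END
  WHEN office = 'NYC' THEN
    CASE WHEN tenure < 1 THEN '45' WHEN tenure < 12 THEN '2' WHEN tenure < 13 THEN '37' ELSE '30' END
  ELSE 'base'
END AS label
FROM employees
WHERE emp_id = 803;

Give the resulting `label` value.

emp_id = 803: office=SF, salary=117422, tenure=9.
office='SF' → inner[salary >= 98290] → 6

6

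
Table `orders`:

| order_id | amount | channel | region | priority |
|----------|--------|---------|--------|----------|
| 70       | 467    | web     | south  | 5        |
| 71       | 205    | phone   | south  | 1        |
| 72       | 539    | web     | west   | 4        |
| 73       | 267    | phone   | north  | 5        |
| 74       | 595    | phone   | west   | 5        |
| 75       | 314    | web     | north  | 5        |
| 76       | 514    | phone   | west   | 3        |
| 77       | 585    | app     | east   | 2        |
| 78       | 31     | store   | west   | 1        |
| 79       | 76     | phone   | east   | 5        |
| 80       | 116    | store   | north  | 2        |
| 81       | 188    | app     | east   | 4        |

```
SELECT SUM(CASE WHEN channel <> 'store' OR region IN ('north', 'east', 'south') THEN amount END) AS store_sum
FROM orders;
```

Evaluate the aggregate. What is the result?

3866

order_id=70: ✓ → 467
order_id=71: ✓ → 205
order_id=72: ✓ → 539
order_id=73: ✓ → 267
order_id=74: ✓ → 595
order_id=75: ✓ → 314
order_id=76: ✓ → 514
order_id=77: ✓ → 585
order_id=78: ✗
order_id=79: ✓ → 76
order_id=80: ✓ → 116
order_id=81: ✓ → 188
store_sum = 467 + 205 + 539 + 267 + 595 + 314 + 514 + 585 + 76 + 116 + 188 = 3866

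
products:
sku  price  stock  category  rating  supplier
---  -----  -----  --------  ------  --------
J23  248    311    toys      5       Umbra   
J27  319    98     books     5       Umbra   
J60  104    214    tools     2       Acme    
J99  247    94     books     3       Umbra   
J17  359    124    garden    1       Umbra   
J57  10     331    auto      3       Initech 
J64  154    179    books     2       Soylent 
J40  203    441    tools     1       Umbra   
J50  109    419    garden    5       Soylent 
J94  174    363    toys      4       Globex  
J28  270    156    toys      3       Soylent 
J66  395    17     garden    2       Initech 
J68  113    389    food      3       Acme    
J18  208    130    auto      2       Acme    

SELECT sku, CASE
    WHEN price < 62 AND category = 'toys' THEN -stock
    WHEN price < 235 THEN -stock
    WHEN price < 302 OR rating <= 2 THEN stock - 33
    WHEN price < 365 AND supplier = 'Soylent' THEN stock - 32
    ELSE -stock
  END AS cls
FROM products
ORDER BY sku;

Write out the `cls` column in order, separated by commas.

sku=J17: price < 302 OR rating <= 2 → 91
sku=J18: price < 235 → -130
sku=J23: price < 302 OR rating <= 2 → 278
sku=J27: ELSE → -98
sku=J28: price < 302 OR rating <= 2 → 123
sku=J40: price < 235 → -441
sku=J50: price < 235 → -419
sku=J57: price < 235 → -331
sku=J60: price < 235 → -214
sku=J64: price < 235 → -179
sku=J66: price < 302 OR rating <= 2 → -16
sku=J68: price < 235 → -389
sku=J94: price < 235 → -363
sku=J99: price < 302 OR rating <= 2 → 61

91, -130, 278, -98, 123, -441, -419, -331, -214, -179, -16, -389, -363, 61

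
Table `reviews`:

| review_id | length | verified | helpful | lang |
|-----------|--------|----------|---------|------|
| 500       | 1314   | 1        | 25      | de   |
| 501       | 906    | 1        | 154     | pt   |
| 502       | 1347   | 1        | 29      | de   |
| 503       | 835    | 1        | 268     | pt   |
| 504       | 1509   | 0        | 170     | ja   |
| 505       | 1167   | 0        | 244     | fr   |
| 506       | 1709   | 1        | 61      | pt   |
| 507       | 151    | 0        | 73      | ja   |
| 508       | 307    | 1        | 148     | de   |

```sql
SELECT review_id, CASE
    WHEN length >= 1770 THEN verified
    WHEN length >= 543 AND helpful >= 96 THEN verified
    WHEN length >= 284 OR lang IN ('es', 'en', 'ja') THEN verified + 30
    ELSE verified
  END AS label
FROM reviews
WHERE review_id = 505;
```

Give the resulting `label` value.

0

review_id = 505: length=1167, verified=0, helpful=244, lang=fr.
length >= 1770 → false
length >= 543 AND helpful >= 96 → true → 0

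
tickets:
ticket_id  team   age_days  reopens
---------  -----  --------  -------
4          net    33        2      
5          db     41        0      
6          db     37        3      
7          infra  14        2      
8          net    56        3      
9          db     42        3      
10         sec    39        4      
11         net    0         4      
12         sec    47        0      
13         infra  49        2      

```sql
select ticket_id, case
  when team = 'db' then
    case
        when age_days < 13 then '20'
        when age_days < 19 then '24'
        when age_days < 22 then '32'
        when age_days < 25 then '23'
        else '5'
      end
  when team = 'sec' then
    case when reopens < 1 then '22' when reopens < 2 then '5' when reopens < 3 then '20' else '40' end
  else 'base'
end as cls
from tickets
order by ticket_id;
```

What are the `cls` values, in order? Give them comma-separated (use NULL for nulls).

base, 5, 5, base, base, 5, 40, base, 22, base

ticket_id=4: team='net' → outer ELSE → base
ticket_id=5: team='db' → inner[ELSE] → 5
ticket_id=6: team='db' → inner[ELSE] → 5
ticket_id=7: team='infra' → outer ELSE → base
ticket_id=8: team='net' → outer ELSE → base
ticket_id=9: team='db' → inner[ELSE] → 5
ticket_id=10: team='sec' → inner[ELSE] → 40
ticket_id=11: team='net' → outer ELSE → base
ticket_id=12: team='sec' → inner[reopens < 1] → 22
ticket_id=13: team='infra' → outer ELSE → base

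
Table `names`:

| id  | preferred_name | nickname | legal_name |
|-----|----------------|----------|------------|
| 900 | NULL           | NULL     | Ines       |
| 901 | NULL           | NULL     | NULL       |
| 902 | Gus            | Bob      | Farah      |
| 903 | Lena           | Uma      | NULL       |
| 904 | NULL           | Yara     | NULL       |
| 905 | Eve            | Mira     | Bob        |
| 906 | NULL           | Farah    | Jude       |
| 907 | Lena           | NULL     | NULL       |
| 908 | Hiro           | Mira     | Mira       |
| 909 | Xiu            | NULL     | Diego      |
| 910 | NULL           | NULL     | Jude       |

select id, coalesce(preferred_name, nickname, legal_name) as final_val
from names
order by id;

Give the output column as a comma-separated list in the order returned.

id=900: preferred_name=NULL, nickname=NULL, legal_name=Ines → Ines
id=901: preferred_name=NULL, nickname=NULL, legal_name=NULL (all NULL) → NULL
id=902: preferred_name=Gus → Gus
id=903: preferred_name=Lena → Lena
id=904: preferred_name=NULL, nickname=Yara → Yara
id=905: preferred_name=Eve → Eve
id=906: preferred_name=NULL, nickname=Farah → Farah
id=907: preferred_name=Lena → Lena
id=908: preferred_name=Hiro → Hiro
id=909: preferred_name=Xiu → Xiu
id=910: preferred_name=NULL, nickname=NULL, legal_name=Jude → Jude

Ines, NULL, Gus, Lena, Yara, Eve, Farah, Lena, Hiro, Xiu, Jude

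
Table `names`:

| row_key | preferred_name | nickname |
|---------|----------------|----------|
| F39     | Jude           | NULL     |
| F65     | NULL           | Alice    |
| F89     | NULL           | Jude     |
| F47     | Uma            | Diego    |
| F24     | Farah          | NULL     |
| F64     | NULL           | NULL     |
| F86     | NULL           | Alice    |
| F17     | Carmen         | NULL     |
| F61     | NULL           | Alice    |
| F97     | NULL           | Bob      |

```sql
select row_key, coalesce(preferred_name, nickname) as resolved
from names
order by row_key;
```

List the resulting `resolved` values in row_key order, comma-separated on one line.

row_key=F17: preferred_name=Carmen → Carmen
row_key=F24: preferred_name=Farah → Farah
row_key=F39: preferred_name=Jude → Jude
row_key=F47: preferred_name=Uma → Uma
row_key=F61: preferred_name=NULL, nickname=Alice → Alice
row_key=F64: preferred_name=NULL, nickname=NULL (all NULL) → NULL
row_key=F65: preferred_name=NULL, nickname=Alice → Alice
row_key=F86: preferred_name=NULL, nickname=Alice → Alice
row_key=F89: preferred_name=NULL, nickname=Jude → Jude
row_key=F97: preferred_name=NULL, nickname=Bob → Bob

Carmen, Farah, Jude, Uma, Alice, NULL, Alice, Alice, Jude, Bob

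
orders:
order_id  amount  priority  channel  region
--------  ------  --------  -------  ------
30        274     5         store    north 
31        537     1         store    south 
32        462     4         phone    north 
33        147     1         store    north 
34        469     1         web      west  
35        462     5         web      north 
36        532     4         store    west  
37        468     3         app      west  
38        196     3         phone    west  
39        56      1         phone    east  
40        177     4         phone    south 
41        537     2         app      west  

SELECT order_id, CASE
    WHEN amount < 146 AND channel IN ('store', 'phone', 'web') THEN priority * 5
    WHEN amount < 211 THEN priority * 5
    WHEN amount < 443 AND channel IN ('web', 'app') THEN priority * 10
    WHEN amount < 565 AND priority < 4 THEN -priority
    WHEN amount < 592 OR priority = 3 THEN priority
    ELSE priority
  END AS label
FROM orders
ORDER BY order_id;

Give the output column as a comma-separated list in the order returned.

order_id=30: amount < 592 OR priority = 3 → 5
order_id=31: amount < 565 AND priority < 4 → -1
order_id=32: amount < 592 OR priority = 3 → 4
order_id=33: amount < 211 → 5
order_id=34: amount < 565 AND priority < 4 → -1
order_id=35: amount < 592 OR priority = 3 → 5
order_id=36: amount < 592 OR priority = 3 → 4
order_id=37: amount < 565 AND priority < 4 → -3
order_id=38: amount < 211 → 15
order_id=39: amount < 146 AND channel IN ('store', 'phone', 'web') → 5
order_id=40: amount < 211 → 20
order_id=41: amount < 565 AND priority < 4 → -2

5, -1, 4, 5, -1, 5, 4, -3, 15, 5, 20, -2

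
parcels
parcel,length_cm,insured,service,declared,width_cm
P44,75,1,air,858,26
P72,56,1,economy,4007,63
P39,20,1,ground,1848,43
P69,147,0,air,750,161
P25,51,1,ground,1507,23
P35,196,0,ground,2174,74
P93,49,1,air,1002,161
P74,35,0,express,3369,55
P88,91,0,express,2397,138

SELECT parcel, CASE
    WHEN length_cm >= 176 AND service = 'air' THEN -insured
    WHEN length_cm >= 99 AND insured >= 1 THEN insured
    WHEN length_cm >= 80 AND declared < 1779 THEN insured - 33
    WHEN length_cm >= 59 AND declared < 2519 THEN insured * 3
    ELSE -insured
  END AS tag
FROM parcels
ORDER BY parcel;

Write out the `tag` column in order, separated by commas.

parcel=P25: ELSE → -1
parcel=P35: length_cm >= 59 AND declared < 2519 → 0
parcel=P39: ELSE → -1
parcel=P44: length_cm >= 59 AND declared < 2519 → 3
parcel=P69: length_cm >= 80 AND declared < 1779 → -33
parcel=P72: ELSE → -1
parcel=P74: ELSE → 0
parcel=P88: length_cm >= 59 AND declared < 2519 → 0
parcel=P93: ELSE → -1

-1, 0, -1, 3, -33, -1, 0, 0, -1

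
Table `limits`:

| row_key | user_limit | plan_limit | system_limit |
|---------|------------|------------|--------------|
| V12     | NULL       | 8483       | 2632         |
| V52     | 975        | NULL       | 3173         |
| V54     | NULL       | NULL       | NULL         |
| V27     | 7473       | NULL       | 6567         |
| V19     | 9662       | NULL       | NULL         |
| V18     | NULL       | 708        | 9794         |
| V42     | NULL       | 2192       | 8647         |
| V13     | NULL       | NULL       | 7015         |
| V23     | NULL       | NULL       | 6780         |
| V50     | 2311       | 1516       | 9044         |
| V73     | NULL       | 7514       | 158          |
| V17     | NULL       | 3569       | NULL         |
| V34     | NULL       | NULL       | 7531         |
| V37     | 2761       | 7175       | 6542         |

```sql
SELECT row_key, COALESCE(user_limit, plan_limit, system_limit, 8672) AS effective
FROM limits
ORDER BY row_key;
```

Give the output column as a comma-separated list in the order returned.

8483, 7015, 3569, 708, 9662, 6780, 7473, 7531, 2761, 2192, 2311, 975, 8672, 7514

row_key=V12: user_limit=NULL, plan_limit=8483 → 8483
row_key=V13: user_limit=NULL, plan_limit=NULL, system_limit=7015 → 7015
row_key=V17: user_limit=NULL, plan_limit=3569 → 3569
row_key=V18: user_limit=NULL, plan_limit=708 → 708
row_key=V19: user_limit=9662 → 9662
row_key=V23: user_limit=NULL, plan_limit=NULL, system_limit=6780 → 6780
row_key=V27: user_limit=7473 → 7473
row_key=V34: user_limit=NULL, plan_limit=NULL, system_limit=7531 → 7531
row_key=V37: user_limit=2761 → 2761
row_key=V42: user_limit=NULL, plan_limit=2192 → 2192
row_key=V50: user_limit=2311 → 2311
row_key=V52: user_limit=975 → 975
row_key=V54: user_limit=NULL, plan_limit=NULL, system_limit=NULL, → literal 8672 → 8672
row_key=V73: user_limit=NULL, plan_limit=7514 → 7514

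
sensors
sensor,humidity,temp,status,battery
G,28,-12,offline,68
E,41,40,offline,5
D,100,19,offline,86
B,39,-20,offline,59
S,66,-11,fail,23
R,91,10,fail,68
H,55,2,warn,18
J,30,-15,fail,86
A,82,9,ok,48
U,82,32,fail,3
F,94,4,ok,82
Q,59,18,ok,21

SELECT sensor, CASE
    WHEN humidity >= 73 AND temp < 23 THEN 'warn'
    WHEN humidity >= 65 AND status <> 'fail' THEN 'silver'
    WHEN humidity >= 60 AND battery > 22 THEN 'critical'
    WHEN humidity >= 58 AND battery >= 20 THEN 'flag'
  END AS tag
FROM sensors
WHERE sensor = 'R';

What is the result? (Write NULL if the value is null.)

sensor = R: humidity=91, temp=10, status=fail, battery=68.
humidity >= 73 AND temp < 23 → true → warn

warn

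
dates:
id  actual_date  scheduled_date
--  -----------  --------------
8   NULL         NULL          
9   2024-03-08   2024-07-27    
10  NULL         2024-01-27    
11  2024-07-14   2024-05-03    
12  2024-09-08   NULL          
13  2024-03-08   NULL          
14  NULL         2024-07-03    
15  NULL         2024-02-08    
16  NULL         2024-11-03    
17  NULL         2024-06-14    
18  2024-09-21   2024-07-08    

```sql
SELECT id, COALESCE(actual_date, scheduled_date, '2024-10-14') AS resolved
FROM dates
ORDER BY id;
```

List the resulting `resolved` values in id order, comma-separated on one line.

2024-10-14, 2024-03-08, 2024-01-27, 2024-07-14, 2024-09-08, 2024-03-08, 2024-07-03, 2024-02-08, 2024-11-03, 2024-06-14, 2024-09-21

id=8: actual_date=NULL, scheduled_date=NULL, → literal 2024-10-14 → 2024-10-14
id=9: actual_date=2024-03-08 → 2024-03-08
id=10: actual_date=NULL, scheduled_date=2024-01-27 → 2024-01-27
id=11: actual_date=2024-07-14 → 2024-07-14
id=12: actual_date=2024-09-08 → 2024-09-08
id=13: actual_date=2024-03-08 → 2024-03-08
id=14: actual_date=NULL, scheduled_date=2024-07-03 → 2024-07-03
id=15: actual_date=NULL, scheduled_date=2024-02-08 → 2024-02-08
id=16: actual_date=NULL, scheduled_date=2024-11-03 → 2024-11-03
id=17: actual_date=NULL, scheduled_date=2024-06-14 → 2024-06-14
id=18: actual_date=2024-09-21 → 2024-09-21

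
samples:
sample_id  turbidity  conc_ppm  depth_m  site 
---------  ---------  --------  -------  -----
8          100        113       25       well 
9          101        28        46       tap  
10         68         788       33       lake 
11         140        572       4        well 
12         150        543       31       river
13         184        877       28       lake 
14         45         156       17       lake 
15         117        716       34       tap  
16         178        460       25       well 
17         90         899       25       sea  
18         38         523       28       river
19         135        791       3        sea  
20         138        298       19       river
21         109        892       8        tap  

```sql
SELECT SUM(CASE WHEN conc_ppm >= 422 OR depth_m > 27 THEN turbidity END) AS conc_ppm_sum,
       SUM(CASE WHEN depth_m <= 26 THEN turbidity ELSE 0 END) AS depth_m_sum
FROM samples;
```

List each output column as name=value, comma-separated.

conc_ppm_sum=1310, depth_m_sum=935

[conc_ppm_sum: conc_ppm >= 422 OR depth_m > 27]
sample_id=8: ✗
sample_id=9: ✓ → 101
sample_id=10: ✓ → 68
sample_id=11: ✓ → 140
sample_id=12: ✓ → 150
sample_id=13: ✓ → 184
sample_id=14: ✗
sample_id=15: ✓ → 117
sample_id=16: ✓ → 178
sample_id=17: ✓ → 90
sample_id=18: ✓ → 38
sample_id=19: ✓ → 135
sample_id=20: ✗
sample_id=21: ✓ → 109
conc_ppm_sum = 101 + 68 + 140 + 150 + 184 + 117 + 178 + 90 + 38 + 135 + 109 = 1310
—
[depth_m_sum: depth_m <= 26]
sample_id=8: ✓ → 100
sample_id=9: ✗
sample_id=10: ✗
sample_id=11: ✓ → 140
sample_id=12: ✗
sample_id=13: ✗
sample_id=14: ✓ → 45
sample_id=15: ✗
sample_id=16: ✓ → 178
sample_id=17: ✓ → 90
sample_id=18: ✗
sample_id=19: ✓ → 135
sample_id=20: ✓ → 138
sample_id=21: ✓ → 109
depth_m_sum = 100 + 140 + 45 + 178 + 90 + 135 + 138 + 109 = 935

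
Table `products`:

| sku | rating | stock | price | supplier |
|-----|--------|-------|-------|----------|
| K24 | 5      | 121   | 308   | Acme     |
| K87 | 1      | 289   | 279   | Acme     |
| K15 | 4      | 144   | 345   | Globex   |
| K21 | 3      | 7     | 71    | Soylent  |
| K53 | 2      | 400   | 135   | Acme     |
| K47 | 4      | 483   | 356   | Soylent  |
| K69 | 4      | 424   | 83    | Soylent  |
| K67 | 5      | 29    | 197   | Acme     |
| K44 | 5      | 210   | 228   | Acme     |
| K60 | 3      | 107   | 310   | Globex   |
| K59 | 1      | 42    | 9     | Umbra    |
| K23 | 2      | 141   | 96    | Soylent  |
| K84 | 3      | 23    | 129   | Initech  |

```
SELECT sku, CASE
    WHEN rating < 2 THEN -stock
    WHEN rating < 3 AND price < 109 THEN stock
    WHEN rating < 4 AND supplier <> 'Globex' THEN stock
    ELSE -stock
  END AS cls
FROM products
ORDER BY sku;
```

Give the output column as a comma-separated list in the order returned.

-144, 7, 141, -121, -210, -483, 400, -42, -107, -29, -424, 23, -289

sku=K15: ELSE → -144
sku=K21: rating < 4 AND supplier <> 'Globex' → 7
sku=K23: rating < 3 AND price < 109 → 141
sku=K24: ELSE → -121
sku=K44: ELSE → -210
sku=K47: ELSE → -483
sku=K53: rating < 4 AND supplier <> 'Globex' → 400
sku=K59: rating < 2 → -42
sku=K60: ELSE → -107
sku=K67: ELSE → -29
sku=K69: ELSE → -424
sku=K84: rating < 4 AND supplier <> 'Globex' → 23
sku=K87: rating < 2 → -289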